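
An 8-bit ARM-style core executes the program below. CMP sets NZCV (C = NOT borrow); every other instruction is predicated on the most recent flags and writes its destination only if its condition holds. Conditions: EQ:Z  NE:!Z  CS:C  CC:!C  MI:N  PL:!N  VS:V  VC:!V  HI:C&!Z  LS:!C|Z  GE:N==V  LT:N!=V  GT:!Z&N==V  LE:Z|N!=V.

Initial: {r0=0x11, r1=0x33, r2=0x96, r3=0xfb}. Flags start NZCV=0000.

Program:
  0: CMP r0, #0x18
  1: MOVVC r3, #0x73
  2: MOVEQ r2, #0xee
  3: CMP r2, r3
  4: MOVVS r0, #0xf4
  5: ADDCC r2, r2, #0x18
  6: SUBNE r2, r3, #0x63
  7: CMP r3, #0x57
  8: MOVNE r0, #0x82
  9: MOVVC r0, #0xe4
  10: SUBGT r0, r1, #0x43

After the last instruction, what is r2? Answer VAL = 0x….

0: ✓ CMP  NZCV=1000
1: ✓ MOVVC  r3←0x73
2: · MOVEQ
3: ✓ CMP  NZCV=0011
4: ✓ MOVVS  r0←0xf4
5: · ADDCC
6: ✓ SUBNE  r2←0x10
7: ✓ CMP  NZCV=0010
8: ✓ MOVNE  r0←0x82
9: ✓ MOVVC  r0←0xe4
10: ✓ SUBGT  r0←0xf0

VAL = 0x10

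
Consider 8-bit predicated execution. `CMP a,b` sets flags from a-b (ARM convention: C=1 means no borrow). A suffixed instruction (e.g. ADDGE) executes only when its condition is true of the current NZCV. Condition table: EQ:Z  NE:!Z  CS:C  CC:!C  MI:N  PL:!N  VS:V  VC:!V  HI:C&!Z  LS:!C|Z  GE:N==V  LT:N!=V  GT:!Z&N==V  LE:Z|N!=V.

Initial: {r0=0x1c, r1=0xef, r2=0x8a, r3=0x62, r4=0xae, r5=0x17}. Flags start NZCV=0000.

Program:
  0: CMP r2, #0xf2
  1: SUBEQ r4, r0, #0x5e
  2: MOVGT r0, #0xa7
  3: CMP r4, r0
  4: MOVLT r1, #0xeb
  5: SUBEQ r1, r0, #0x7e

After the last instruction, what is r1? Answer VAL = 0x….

[0] flags=1000 → (cmp)
[1] flags=1000 EQ?F → skip
[2] flags=1000 GT?F → skip
[3] flags=1010 → (cmp)
[4] flags=1010 LT?T → r1=0xeb
[5] flags=1010 EQ?F → skip

VAL = 0xeb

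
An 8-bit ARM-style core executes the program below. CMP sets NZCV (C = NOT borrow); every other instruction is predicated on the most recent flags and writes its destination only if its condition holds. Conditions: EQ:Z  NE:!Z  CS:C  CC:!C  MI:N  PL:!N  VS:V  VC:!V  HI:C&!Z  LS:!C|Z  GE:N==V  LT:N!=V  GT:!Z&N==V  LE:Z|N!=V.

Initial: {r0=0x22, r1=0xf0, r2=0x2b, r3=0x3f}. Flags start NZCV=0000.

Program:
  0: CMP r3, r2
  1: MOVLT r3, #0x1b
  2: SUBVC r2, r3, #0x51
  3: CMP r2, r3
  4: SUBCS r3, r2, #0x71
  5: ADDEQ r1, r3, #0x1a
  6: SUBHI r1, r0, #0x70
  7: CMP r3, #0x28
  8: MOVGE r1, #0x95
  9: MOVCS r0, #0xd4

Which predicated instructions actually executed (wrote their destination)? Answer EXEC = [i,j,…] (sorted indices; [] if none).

[0] flags=0010 → (cmp)
[1] flags=0010 LT?F → skip
[2] flags=0010 VC?T → r2=0xee
[3] flags=1010 → (cmp)
[4] flags=1010 CS?T → r3=0x7d
[5] flags=1010 EQ?F → skip
[6] flags=1010 HI?T → r1=0xb2
[7] flags=0010 → (cmp)
[8] flags=0010 GE?T → r1=0x95
[9] flags=0010 CS?T → r0=0xd4

EXEC = [2,4,6,8,9]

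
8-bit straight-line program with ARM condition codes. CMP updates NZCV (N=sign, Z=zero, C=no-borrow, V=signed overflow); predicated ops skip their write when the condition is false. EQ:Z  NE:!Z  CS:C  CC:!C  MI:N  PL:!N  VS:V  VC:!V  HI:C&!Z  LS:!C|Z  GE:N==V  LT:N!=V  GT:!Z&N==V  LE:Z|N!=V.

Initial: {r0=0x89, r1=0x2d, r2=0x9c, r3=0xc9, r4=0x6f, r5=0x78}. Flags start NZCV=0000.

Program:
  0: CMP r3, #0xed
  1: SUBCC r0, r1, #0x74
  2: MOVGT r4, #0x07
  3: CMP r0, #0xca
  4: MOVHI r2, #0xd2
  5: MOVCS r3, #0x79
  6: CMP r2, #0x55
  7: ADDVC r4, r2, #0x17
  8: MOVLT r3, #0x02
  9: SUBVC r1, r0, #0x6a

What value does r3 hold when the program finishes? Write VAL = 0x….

[0] flags=1000 → (cmp)
[1] flags=1000 CC?T → r0=0xb9
[2] flags=1000 GT?F → skip
[3] flags=1000 → (cmp)
[4] flags=1000 HI?F → skip
[5] flags=1000 CS?F → skip
[6] flags=0011 → (cmp)
[7] flags=0011 VC?F → skip
[8] flags=0011 LT?T → r3=0x02
[9] flags=0011 VC?F → skip

VAL = 0x02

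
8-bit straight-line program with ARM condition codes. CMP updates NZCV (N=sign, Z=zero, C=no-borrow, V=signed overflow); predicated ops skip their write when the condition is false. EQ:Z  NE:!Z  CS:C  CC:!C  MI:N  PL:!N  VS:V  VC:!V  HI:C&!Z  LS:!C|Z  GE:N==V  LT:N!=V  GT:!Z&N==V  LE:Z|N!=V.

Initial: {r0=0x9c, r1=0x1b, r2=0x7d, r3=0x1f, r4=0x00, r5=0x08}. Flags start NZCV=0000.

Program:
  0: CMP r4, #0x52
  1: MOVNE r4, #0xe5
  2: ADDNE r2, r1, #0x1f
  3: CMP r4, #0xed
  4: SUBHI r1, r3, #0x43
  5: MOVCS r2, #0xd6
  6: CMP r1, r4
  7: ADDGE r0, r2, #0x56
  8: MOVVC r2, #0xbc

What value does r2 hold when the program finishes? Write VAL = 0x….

VAL = 0xbc

[0] flags=1000 → (cmp)
[1] flags=1000 NE?T → r4=0xe5
[2] flags=1000 NE?T → r2=0x3a
[3] flags=1000 → (cmp)
[4] flags=1000 HI?F → skip
[5] flags=1000 CS?F → skip
[6] flags=0000 → (cmp)
[7] flags=0000 GE?T → r0=0x90
[8] flags=0000 VC?T → r2=0xbc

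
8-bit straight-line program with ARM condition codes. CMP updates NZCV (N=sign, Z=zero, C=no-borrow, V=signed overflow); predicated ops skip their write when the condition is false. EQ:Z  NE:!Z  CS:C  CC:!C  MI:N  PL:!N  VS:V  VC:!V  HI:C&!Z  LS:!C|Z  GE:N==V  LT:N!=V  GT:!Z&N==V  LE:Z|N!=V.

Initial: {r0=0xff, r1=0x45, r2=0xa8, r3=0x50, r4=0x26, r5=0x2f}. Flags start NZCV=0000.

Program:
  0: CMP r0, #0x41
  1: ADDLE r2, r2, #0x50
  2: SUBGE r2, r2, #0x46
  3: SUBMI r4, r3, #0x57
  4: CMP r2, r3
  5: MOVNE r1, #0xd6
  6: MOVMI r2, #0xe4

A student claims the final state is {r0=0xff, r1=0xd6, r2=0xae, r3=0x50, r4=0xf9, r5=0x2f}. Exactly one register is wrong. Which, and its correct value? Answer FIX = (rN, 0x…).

FIX = (r2, 0xe4)

[0] flags=1010 → (cmp)
[1] flags=1010 LE?T → r2=0xf8
[2] flags=1010 GE?F → skip
[3] flags=1010 MI?T → r4=0xf9
[4] flags=1010 → (cmp)
[5] flags=1010 NE?T → r1=0xd6
[6] flags=1010 MI?T → r2=0xe4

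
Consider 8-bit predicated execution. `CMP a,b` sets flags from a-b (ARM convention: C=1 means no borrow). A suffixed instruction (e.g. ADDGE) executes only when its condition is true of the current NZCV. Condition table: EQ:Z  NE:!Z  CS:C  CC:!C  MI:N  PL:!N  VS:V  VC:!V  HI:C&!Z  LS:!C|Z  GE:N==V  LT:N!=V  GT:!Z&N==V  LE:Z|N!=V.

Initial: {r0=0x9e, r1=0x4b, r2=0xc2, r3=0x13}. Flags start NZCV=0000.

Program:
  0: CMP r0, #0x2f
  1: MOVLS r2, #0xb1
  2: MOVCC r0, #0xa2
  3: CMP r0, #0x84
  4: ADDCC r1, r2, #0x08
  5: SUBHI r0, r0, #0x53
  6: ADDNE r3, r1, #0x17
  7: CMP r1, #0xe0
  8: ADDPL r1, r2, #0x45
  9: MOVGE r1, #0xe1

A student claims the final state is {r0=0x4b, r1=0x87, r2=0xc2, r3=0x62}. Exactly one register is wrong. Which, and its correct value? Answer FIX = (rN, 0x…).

0: ✓ CMP  NZCV=0011
1: · MOVLS
2: · MOVCC
3: ✓ CMP  NZCV=0010
4: · ADDCC
5: ✓ SUBHI  r0←0x4b
6: ✓ ADDNE  r3←0x62
7: ✓ CMP  NZCV=0000
8: ✓ ADDPL  r1←0x07
9: ✓ MOVGE  r1←0xe1

FIX = (r1, 0xe1)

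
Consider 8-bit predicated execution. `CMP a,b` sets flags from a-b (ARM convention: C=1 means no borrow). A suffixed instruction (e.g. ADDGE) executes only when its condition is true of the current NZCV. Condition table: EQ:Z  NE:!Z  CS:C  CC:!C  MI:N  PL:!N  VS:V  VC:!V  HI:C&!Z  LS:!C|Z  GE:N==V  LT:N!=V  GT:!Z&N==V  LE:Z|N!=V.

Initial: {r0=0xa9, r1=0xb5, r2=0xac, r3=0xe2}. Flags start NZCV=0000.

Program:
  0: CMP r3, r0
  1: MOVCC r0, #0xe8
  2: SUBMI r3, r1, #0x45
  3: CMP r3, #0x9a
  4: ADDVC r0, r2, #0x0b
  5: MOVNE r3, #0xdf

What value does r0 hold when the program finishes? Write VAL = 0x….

VAL = 0xb7

0: ✓ CMP  NZCV=0010
1: · MOVCC
2: · SUBMI
3: ✓ CMP  NZCV=0010
4: ✓ ADDVC  r0←0xb7
5: ✓ MOVNE  r3←0xdf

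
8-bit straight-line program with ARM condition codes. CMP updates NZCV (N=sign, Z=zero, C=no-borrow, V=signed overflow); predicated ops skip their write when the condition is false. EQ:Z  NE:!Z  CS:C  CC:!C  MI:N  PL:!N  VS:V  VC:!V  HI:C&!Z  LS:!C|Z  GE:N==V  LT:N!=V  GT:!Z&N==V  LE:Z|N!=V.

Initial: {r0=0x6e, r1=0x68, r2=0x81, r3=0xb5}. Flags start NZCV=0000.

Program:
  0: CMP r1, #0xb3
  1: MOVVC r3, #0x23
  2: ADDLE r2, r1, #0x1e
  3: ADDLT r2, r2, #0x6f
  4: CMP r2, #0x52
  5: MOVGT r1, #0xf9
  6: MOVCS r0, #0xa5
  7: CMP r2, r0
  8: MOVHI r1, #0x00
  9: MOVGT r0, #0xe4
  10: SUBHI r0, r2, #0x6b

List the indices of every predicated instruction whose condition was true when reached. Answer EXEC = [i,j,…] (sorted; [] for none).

0: ✓ CMP  NZCV=1001
1: · MOVVC
2: · ADDLE
3: · ADDLT
4: ✓ CMP  NZCV=0011
5: · MOVGT
6: ✓ MOVCS  r0←0xa5
7: ✓ CMP  NZCV=1000
8: · MOVHI
9: · MOVGT
10: · SUBHI

EXEC = [6]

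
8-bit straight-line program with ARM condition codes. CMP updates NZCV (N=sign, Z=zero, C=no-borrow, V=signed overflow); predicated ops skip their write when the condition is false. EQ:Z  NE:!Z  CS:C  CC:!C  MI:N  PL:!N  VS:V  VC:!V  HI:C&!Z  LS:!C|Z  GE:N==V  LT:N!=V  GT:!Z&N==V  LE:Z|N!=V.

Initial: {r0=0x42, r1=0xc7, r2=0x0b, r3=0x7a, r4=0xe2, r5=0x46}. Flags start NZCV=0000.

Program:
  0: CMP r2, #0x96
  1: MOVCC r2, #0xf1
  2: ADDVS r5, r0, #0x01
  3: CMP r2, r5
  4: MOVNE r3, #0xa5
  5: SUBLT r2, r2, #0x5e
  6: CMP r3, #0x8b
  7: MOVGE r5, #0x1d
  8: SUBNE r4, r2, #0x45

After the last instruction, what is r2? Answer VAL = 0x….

VAL = 0x93

[0] flags=0000 → (cmp)
[1] flags=0000 CC?T → r2=0xf1
[2] flags=0000 VS?F → skip
[3] flags=1010 → (cmp)
[4] flags=1010 NE?T → r3=0xa5
[5] flags=1010 LT?T → r2=0x93
[6] flags=0010 → (cmp)
[7] flags=0010 GE?T → r5=0x1d
[8] flags=0010 NE?T → r4=0x4e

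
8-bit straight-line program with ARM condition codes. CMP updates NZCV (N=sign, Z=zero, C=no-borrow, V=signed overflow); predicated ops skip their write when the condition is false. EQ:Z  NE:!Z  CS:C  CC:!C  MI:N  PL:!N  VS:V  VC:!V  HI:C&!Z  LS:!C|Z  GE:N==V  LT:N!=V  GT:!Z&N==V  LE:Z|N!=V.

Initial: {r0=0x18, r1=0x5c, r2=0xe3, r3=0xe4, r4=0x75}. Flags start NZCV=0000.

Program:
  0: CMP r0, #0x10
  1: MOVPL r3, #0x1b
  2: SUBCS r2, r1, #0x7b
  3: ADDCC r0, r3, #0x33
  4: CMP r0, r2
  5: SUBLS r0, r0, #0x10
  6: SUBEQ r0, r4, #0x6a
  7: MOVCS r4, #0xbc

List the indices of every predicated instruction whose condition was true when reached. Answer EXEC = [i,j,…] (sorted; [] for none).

EXEC = [1,2,5]

[0] flags=0010 → (cmp)
[1] flags=0010 PL?T → r3=0x1b
[2] flags=0010 CS?T → r2=0xe1
[3] flags=0010 CC?F → skip
[4] flags=0000 → (cmp)
[5] flags=0000 LS?T → r0=0x08
[6] flags=0000 EQ?F → skip
[7] flags=0000 CS?F → skip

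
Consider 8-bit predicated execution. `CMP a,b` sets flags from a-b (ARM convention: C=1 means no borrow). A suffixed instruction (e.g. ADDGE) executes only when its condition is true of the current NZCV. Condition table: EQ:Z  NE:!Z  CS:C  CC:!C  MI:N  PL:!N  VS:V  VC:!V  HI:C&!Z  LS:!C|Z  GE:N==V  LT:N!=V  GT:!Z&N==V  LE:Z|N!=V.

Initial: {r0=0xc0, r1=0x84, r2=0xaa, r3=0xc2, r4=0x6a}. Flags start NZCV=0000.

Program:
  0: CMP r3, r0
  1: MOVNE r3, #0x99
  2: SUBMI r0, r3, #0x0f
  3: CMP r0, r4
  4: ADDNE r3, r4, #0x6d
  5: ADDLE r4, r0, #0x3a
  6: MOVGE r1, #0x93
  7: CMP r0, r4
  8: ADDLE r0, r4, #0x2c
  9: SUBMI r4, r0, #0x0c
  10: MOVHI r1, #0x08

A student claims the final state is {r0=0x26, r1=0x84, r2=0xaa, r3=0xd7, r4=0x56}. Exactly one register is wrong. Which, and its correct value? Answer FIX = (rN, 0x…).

FIX = (r4, 0x1a)

[0] flags=0010 → (cmp)
[1] flags=0010 NE?T → r3=0x99
[2] flags=0010 MI?F → skip
[3] flags=0011 → (cmp)
[4] flags=0011 NE?T → r3=0xd7
[5] flags=0011 LE?T → r4=0xfa
[6] flags=0011 GE?F → skip
[7] flags=1000 → (cmp)
[8] flags=1000 LE?T → r0=0x26
[9] flags=1000 MI?T → r4=0x1a
[10] flags=1000 HI?F → skip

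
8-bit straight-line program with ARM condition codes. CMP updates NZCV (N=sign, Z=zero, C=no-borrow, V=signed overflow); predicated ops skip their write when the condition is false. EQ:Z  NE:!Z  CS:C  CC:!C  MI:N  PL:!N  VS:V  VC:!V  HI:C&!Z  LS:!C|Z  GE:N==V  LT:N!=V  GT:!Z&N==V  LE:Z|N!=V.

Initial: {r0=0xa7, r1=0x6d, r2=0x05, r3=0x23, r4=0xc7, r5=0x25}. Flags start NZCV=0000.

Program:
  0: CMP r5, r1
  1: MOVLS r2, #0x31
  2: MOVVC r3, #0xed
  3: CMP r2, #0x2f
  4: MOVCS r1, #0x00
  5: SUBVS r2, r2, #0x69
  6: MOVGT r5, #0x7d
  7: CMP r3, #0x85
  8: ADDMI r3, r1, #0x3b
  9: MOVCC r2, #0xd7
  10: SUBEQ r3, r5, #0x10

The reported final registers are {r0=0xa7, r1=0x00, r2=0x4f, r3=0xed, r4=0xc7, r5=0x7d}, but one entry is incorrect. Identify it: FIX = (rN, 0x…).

FIX = (r2, 0x31)

[0] flags=1000 → (cmp)
[1] flags=1000 LS?T → r2=0x31
[2] flags=1000 VC?T → r3=0xed
[3] flags=0010 → (cmp)
[4] flags=0010 CS?T → r1=0x00
[5] flags=0010 VS?F → skip
[6] flags=0010 GT?T → r5=0x7d
[7] flags=0010 → (cmp)
[8] flags=0010 MI?F → skip
[9] flags=0010 CC?F → skip
[10] flags=0010 EQ?F → skip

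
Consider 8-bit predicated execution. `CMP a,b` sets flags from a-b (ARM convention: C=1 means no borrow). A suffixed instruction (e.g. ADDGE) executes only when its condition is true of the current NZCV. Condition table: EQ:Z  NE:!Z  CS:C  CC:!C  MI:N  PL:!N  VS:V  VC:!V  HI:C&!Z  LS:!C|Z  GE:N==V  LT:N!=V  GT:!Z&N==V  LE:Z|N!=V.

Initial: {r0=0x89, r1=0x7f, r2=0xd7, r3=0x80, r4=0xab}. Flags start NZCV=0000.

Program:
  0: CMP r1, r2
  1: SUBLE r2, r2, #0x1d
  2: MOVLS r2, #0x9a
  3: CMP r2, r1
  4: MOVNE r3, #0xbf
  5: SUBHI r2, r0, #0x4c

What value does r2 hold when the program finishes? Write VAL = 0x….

[0] flags=1001 → (cmp)
[1] flags=1001 LE?F → skip
[2] flags=1001 LS?T → r2=0x9a
[3] flags=0011 → (cmp)
[4] flags=0011 NE?T → r3=0xbf
[5] flags=0011 HI?T → r2=0x3d

VAL = 0x3d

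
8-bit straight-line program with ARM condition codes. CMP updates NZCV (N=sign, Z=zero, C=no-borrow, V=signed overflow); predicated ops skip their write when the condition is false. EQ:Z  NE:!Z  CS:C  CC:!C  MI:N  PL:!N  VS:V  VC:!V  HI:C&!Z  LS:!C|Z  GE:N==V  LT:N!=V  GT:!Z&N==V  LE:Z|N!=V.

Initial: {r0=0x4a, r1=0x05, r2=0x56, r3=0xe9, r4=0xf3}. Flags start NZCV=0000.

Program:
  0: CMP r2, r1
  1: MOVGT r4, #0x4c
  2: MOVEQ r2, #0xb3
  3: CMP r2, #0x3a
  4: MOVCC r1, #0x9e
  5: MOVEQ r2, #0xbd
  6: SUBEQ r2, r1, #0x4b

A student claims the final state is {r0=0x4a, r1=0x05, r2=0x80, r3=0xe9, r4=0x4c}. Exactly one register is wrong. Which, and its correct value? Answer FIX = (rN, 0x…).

FIX = (r2, 0x56)

0: ✓ CMP  NZCV=0010
1: ✓ MOVGT  r4←0x4c
2: · MOVEQ
3: ✓ CMP  NZCV=0010
4: · MOVCC
5: · MOVEQ
6: · SUBEQ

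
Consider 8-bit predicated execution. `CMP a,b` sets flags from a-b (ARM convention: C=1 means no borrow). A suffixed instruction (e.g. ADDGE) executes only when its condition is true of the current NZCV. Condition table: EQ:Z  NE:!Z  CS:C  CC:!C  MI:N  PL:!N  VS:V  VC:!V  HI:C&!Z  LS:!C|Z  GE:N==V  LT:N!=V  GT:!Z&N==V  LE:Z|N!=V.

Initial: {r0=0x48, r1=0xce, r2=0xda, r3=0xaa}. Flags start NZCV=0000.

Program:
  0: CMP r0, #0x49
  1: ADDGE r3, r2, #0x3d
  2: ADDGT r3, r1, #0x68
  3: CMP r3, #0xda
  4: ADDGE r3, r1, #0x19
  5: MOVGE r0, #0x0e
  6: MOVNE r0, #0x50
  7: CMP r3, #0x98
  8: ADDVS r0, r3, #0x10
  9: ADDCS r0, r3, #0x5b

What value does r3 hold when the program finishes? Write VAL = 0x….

VAL = 0xaa

0: ✓ CMP  NZCV=1000
1: · ADDGE
2: · ADDGT
3: ✓ CMP  NZCV=1000
4: · ADDGE
5: · MOVGE
6: ✓ MOVNE  r0←0x50
7: ✓ CMP  NZCV=0010
8: · ADDVS
9: ✓ ADDCS  r0←0x05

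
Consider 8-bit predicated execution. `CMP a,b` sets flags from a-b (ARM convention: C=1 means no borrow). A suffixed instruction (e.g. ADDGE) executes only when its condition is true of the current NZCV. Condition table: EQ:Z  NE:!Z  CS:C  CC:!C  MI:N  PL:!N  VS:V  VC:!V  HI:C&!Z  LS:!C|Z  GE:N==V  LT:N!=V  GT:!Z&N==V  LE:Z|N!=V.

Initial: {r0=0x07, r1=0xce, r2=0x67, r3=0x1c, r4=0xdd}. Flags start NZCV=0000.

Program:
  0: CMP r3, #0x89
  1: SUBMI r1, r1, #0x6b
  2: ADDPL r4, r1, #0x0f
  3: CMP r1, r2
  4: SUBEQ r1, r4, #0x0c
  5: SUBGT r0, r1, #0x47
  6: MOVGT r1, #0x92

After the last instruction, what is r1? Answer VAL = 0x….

[0] flags=1001 → (cmp)
[1] flags=1001 MI?T → r1=0x63
[2] flags=1001 PL?F → skip
[3] flags=1000 → (cmp)
[4] flags=1000 EQ?F → skip
[5] flags=1000 GT?F → skip
[6] flags=1000 GT?F → skip

VAL = 0x63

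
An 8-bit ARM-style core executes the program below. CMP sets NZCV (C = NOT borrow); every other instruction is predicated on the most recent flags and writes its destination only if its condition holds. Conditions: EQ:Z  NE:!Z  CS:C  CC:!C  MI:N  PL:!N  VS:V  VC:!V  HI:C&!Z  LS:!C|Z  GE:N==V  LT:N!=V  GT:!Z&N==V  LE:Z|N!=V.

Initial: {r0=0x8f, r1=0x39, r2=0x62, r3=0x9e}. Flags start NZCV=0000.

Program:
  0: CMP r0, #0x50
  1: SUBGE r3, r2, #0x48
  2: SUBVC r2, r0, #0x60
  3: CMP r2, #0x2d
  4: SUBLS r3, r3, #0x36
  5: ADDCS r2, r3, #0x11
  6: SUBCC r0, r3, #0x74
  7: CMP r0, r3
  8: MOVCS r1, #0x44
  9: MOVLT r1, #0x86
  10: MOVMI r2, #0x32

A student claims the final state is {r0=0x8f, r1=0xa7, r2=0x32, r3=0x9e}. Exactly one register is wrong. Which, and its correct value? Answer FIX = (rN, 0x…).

0: ✓ CMP  NZCV=0011
1: · SUBGE
2: · SUBVC
3: ✓ CMP  NZCV=0010
4: · SUBLS
5: ✓ ADDCS  r2←0xaf
6: · SUBCC
7: ✓ CMP  NZCV=1000
8: · MOVCS
9: ✓ MOVLT  r1←0x86
10: ✓ MOVMI  r2←0x32

FIX = (r1, 0x86)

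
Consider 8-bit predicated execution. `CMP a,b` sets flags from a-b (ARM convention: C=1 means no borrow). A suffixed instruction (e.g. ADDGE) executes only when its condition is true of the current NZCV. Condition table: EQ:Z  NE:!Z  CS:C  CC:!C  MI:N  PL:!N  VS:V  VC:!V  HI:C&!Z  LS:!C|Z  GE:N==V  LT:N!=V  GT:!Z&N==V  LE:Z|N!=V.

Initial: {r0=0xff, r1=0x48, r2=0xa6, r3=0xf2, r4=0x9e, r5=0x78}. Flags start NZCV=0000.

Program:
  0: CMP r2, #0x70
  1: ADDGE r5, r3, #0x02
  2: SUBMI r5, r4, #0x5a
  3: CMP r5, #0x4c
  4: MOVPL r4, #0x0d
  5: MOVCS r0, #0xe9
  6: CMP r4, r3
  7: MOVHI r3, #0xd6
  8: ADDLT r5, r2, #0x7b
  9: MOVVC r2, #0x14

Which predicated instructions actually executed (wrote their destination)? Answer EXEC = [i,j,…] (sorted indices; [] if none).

EXEC = [4,5,9]

[0] flags=0011 → (cmp)
[1] flags=0011 GE?F → skip
[2] flags=0011 MI?F → skip
[3] flags=0010 → (cmp)
[4] flags=0010 PL?T → r4=0x0d
[5] flags=0010 CS?T → r0=0xe9
[6] flags=0000 → (cmp)
[7] flags=0000 HI?F → skip
[8] flags=0000 LT?F → skip
[9] flags=0000 VC?T → r2=0x14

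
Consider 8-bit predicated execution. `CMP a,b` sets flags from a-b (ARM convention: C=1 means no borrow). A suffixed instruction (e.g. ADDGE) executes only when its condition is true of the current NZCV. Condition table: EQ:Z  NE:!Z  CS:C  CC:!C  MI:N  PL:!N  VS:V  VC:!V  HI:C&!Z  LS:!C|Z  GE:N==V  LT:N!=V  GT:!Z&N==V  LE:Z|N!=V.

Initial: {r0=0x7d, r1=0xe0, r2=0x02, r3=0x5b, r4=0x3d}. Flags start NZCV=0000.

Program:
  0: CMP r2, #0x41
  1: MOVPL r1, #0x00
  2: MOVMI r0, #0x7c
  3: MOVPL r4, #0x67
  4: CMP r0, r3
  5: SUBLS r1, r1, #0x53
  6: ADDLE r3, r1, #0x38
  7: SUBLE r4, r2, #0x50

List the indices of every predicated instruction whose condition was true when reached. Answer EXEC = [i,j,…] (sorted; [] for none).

EXEC = [2]

0: ✓ CMP  NZCV=1000
1: · MOVPL
2: ✓ MOVMI  r0←0x7c
3: · MOVPL
4: ✓ CMP  NZCV=0010
5: · SUBLS
6: · ADDLE
7: · SUBLE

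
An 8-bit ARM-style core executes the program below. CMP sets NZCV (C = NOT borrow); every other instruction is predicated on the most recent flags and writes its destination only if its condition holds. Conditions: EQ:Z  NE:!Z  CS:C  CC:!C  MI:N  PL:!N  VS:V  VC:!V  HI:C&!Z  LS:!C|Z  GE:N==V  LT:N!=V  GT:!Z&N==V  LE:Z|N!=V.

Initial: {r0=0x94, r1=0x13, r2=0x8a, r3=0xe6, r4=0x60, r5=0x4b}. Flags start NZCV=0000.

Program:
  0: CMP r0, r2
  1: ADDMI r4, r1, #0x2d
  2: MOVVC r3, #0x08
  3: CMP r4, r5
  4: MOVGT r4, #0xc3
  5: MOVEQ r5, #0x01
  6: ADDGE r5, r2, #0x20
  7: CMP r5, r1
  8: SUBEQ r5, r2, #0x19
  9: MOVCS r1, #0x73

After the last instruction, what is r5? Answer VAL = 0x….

0: ✓ CMP  NZCV=0010
1: · ADDMI
2: ✓ MOVVC  r3←0x08
3: ✓ CMP  NZCV=0010
4: ✓ MOVGT  r4←0xc3
5: · MOVEQ
6: ✓ ADDGE  r5←0xaa
7: ✓ CMP  NZCV=1010
8: · SUBEQ
9: ✓ MOVCS  r1←0x73

VAL = 0xaa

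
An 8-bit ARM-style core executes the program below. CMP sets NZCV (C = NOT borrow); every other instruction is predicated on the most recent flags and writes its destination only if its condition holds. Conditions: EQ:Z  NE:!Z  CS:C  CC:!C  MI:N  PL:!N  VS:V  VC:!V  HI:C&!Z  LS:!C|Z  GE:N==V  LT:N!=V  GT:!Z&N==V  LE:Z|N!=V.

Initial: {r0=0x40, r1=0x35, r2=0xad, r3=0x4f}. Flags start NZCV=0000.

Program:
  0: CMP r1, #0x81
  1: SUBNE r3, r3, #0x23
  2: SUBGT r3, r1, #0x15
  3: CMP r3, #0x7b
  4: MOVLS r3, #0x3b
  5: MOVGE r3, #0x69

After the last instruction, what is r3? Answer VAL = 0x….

0: ✓ CMP  NZCV=1001
1: ✓ SUBNE  r3←0x2c
2: ✓ SUBGT  r3←0x20
3: ✓ CMP  NZCV=1000
4: ✓ MOVLS  r3←0x3b
5: · MOVGE

VAL = 0x3b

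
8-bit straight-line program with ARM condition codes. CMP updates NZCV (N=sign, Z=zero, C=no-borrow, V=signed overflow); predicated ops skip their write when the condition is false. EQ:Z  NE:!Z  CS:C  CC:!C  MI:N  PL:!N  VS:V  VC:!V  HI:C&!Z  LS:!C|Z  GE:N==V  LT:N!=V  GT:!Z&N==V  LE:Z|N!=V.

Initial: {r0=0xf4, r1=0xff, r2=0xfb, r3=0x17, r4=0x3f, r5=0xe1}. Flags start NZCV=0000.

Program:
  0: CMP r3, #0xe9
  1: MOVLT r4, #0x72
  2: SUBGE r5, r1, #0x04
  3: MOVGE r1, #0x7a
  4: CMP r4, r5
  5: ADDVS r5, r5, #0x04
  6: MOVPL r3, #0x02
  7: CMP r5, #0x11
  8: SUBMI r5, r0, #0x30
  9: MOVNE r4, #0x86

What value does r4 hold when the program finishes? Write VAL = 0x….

[0] flags=0000 → (cmp)
[1] flags=0000 LT?F → skip
[2] flags=0000 GE?T → r5=0xfb
[3] flags=0000 GE?T → r1=0x7a
[4] flags=0000 → (cmp)
[5] flags=0000 VS?F → skip
[6] flags=0000 PL?T → r3=0x02
[7] flags=1010 → (cmp)
[8] flags=1010 MI?T → r5=0xc4
[9] flags=1010 NE?T → r4=0x86

VAL = 0x86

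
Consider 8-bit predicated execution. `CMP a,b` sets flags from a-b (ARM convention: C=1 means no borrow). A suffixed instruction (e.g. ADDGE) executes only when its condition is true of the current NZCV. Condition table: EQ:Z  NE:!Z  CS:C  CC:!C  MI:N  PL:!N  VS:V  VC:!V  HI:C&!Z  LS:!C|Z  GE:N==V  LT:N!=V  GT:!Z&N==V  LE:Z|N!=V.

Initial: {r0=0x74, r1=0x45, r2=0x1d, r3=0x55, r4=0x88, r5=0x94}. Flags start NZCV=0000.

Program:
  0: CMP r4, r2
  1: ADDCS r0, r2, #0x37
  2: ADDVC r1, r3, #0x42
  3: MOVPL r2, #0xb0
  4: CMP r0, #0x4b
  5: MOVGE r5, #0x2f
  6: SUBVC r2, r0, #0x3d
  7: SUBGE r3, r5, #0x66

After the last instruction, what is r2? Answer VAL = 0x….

0: ✓ CMP  NZCV=0011
1: ✓ ADDCS  r0←0x54
2: · ADDVC
3: ✓ MOVPL  r2←0xb0
4: ✓ CMP  NZCV=0010
5: ✓ MOVGE  r5←0x2f
6: ✓ SUBVC  r2←0x17
7: ✓ SUBGE  r3←0xc9

VAL = 0x17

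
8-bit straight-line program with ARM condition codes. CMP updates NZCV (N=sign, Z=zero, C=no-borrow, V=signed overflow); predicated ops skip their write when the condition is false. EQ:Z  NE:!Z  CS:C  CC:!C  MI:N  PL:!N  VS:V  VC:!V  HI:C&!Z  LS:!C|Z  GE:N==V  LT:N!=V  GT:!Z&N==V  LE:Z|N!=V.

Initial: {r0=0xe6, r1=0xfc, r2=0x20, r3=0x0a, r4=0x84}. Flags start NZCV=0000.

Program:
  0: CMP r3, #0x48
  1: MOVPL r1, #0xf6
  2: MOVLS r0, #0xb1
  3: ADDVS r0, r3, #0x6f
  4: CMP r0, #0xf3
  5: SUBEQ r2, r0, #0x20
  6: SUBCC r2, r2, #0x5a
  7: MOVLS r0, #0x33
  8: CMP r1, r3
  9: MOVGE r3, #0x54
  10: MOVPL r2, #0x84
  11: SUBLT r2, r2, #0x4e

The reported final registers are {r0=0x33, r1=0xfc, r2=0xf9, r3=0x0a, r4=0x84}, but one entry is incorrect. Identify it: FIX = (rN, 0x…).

[0] flags=1000 → (cmp)
[1] flags=1000 PL?F → skip
[2] flags=1000 LS?T → r0=0xb1
[3] flags=1000 VS?F → skip
[4] flags=1000 → (cmp)
[5] flags=1000 EQ?F → skip
[6] flags=1000 CC?T → r2=0xc6
[7] flags=1000 LS?T → r0=0x33
[8] flags=1010 → (cmp)
[9] flags=1010 GE?F → skip
[10] flags=1010 PL?F → skip
[11] flags=1010 LT?T → r2=0x78

FIX = (r2, 0x78)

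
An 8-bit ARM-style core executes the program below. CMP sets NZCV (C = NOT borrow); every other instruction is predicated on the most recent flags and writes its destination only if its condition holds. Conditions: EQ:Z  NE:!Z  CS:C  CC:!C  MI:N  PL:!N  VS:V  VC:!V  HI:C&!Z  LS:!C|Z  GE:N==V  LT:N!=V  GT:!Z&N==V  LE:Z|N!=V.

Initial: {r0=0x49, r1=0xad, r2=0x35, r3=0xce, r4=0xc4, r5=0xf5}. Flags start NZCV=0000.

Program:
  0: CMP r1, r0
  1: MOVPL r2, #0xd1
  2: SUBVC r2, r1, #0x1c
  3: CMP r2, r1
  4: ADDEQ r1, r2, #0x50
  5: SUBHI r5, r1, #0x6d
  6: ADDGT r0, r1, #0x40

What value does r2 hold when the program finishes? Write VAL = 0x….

0: ✓ CMP  NZCV=0011
1: ✓ MOVPL  r2←0xd1
2: · SUBVC
3: ✓ CMP  NZCV=0010
4: · ADDEQ
5: ✓ SUBHI  r5←0x40
6: ✓ ADDGT  r0←0xed

VAL = 0xd1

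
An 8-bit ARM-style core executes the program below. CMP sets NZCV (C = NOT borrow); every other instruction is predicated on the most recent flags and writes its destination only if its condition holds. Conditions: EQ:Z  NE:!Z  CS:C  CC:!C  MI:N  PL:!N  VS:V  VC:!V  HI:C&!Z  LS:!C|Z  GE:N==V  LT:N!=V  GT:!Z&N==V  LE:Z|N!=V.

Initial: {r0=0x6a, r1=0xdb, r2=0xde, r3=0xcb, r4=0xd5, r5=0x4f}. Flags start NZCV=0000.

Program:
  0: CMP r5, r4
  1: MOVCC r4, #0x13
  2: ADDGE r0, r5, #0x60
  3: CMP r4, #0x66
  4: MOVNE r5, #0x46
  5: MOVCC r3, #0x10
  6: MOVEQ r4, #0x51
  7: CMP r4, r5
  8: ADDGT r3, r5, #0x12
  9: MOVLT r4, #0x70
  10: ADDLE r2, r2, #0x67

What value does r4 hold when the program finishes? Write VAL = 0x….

[0] flags=0000 → (cmp)
[1] flags=0000 CC?T → r4=0x13
[2] flags=0000 GE?T → r0=0xaf
[3] flags=1000 → (cmp)
[4] flags=1000 NE?T → r5=0x46
[5] flags=1000 CC?T → r3=0x10
[6] flags=1000 EQ?F → skip
[7] flags=1000 → (cmp)
[8] flags=1000 GT?F → skip
[9] flags=1000 LT?T → r4=0x70
[10] flags=1000 LE?T → r2=0x45

VAL = 0x70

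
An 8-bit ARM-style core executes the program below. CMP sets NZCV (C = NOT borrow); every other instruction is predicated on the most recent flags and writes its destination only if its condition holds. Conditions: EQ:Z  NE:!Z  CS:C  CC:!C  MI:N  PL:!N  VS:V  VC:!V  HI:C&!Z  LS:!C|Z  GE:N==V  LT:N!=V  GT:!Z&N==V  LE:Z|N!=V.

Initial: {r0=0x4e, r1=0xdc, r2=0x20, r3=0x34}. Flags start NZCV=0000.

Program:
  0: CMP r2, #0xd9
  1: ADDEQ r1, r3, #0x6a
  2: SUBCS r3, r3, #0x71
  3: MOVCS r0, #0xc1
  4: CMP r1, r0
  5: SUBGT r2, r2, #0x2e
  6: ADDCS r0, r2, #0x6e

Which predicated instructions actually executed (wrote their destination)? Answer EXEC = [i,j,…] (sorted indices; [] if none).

[0] flags=0000 → (cmp)
[1] flags=0000 EQ?F → skip
[2] flags=0000 CS?F → skip
[3] flags=0000 CS?F → skip
[4] flags=1010 → (cmp)
[5] flags=1010 GT?F → skip
[6] flags=1010 CS?T → r0=0x8e

EXEC = [6]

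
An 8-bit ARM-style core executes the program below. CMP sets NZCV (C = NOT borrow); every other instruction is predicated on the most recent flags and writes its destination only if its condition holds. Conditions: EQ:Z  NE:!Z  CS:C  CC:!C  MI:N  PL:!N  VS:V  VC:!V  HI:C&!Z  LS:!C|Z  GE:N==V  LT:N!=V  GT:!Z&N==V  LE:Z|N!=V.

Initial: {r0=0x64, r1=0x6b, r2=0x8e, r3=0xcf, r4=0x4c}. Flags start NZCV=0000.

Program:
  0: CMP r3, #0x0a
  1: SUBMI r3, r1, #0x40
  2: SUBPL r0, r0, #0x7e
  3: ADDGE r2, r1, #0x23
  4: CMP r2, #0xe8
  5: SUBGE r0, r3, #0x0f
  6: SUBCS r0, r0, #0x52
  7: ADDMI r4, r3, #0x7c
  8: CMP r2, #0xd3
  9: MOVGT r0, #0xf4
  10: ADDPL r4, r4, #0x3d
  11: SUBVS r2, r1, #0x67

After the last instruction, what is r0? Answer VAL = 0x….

[0] flags=1010 → (cmp)
[1] flags=1010 MI?T → r3=0x2b
[2] flags=1010 PL?F → skip
[3] flags=1010 GE?F → skip
[4] flags=1000 → (cmp)
[5] flags=1000 GE?F → skip
[6] flags=1000 CS?F → skip
[7] flags=1000 MI?T → r4=0xa7
[8] flags=1000 → (cmp)
[9] flags=1000 GT?F → skip
[10] flags=1000 PL?F → skip
[11] flags=1000 VS?F → skip

VAL = 0x64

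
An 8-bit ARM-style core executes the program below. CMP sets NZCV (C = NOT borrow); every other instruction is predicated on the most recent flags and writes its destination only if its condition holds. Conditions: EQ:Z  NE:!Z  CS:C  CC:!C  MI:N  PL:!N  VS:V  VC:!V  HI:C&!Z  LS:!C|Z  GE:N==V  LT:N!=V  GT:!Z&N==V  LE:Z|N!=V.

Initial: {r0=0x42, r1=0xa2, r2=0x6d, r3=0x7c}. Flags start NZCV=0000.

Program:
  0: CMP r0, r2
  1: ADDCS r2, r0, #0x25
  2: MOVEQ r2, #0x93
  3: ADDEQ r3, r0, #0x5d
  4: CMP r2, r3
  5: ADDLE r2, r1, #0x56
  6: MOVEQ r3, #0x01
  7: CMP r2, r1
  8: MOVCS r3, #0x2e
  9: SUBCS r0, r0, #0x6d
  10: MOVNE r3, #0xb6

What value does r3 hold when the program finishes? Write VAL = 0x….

VAL = 0xb6

[0] flags=1000 → (cmp)
[1] flags=1000 CS?F → skip
[2] flags=1000 EQ?F → skip
[3] flags=1000 EQ?F → skip
[4] flags=1000 → (cmp)
[5] flags=1000 LE?T → r2=0xf8
[6] flags=1000 EQ?F → skip
[7] flags=0010 → (cmp)
[8] flags=0010 CS?T → r3=0x2e
[9] flags=0010 CS?T → r0=0xd5
[10] flags=0010 NE?T → r3=0xb6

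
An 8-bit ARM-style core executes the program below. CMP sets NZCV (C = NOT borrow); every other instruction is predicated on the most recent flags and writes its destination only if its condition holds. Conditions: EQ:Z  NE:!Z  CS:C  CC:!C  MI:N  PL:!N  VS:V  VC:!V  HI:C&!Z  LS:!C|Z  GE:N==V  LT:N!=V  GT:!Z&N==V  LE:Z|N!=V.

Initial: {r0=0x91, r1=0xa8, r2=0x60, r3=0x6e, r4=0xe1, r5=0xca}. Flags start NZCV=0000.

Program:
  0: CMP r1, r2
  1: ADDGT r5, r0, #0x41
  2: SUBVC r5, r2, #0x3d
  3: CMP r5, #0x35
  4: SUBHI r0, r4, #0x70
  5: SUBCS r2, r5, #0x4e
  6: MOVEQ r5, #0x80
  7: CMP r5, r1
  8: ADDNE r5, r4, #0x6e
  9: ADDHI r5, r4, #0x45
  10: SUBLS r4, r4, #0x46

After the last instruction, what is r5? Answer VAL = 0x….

[0] flags=0011 → (cmp)
[1] flags=0011 GT?F → skip
[2] flags=0011 VC?F → skip
[3] flags=1010 → (cmp)
[4] flags=1010 HI?T → r0=0x71
[5] flags=1010 CS?T → r2=0x7c
[6] flags=1010 EQ?F → skip
[7] flags=0010 → (cmp)
[8] flags=0010 NE?T → r5=0x4f
[9] flags=0010 HI?T → r5=0x26
[10] flags=0010 LS?F → skip

VAL = 0x26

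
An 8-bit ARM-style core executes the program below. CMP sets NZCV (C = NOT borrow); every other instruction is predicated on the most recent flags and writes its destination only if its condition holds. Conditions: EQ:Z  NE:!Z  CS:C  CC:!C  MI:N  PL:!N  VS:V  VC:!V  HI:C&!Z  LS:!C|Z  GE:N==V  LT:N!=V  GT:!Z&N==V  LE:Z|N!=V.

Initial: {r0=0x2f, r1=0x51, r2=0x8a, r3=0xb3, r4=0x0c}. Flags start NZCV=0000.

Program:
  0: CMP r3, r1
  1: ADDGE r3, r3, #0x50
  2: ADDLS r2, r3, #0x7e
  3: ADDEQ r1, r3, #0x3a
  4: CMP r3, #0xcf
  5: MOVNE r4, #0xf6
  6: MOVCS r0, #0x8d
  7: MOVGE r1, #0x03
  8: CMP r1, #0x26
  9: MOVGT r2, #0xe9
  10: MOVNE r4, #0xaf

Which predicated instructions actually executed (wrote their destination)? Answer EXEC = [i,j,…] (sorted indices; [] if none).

0: ✓ CMP  NZCV=0011
1: · ADDGE
2: · ADDLS
3: · ADDEQ
4: ✓ CMP  NZCV=1000
5: ✓ MOVNE  r4←0xf6
6: · MOVCS
7: · MOVGE
8: ✓ CMP  NZCV=0010
9: ✓ MOVGT  r2←0xe9
10: ✓ MOVNE  r4←0xaf

EXEC = [5,9,10]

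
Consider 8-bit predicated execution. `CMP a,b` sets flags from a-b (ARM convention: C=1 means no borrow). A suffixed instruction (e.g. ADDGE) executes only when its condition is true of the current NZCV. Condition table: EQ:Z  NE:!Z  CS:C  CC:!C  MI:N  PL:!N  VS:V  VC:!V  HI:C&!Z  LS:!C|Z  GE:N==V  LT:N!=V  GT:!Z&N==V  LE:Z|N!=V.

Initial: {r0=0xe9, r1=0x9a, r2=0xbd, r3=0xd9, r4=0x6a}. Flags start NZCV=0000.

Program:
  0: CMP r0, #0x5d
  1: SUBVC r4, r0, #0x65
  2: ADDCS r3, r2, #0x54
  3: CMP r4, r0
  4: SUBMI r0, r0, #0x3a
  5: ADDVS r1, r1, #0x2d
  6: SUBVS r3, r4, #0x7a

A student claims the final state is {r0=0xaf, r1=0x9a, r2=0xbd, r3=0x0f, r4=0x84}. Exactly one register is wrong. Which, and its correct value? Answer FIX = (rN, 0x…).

0: ✓ CMP  NZCV=1010
1: ✓ SUBVC  r4←0x84
2: ✓ ADDCS  r3←0x11
3: ✓ CMP  NZCV=1000
4: ✓ SUBMI  r0←0xaf
5: · ADDVS
6: · SUBVS

FIX = (r3, 0x11)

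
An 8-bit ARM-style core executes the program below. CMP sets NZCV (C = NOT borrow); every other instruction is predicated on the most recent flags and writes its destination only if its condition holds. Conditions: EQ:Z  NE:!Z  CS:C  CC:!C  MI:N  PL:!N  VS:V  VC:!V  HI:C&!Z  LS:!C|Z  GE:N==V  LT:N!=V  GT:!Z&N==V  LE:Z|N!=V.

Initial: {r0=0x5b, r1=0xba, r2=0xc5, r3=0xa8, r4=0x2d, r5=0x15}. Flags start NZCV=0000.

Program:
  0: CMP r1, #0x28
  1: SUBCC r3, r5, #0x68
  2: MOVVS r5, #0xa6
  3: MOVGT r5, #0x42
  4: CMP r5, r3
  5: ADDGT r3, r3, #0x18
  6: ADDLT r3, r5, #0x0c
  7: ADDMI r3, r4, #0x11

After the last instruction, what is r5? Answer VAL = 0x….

[0] flags=1010 → (cmp)
[1] flags=1010 CC?F → skip
[2] flags=1010 VS?F → skip
[3] flags=1010 GT?F → skip
[4] flags=0000 → (cmp)
[5] flags=0000 GT?T → r3=0xc0
[6] flags=0000 LT?F → skip
[7] flags=0000 MI?F → skip

VAL = 0x15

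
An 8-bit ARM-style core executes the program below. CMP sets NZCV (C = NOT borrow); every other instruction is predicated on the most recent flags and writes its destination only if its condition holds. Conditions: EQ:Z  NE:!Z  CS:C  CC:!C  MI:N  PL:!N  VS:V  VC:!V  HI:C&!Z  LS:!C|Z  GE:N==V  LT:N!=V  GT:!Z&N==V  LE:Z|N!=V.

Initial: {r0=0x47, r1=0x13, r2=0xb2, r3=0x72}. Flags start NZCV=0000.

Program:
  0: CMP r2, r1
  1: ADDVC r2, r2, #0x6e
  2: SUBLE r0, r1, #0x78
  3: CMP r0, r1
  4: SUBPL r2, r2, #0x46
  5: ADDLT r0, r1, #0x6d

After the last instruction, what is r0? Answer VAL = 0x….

0: ✓ CMP  NZCV=1010
1: ✓ ADDVC  r2←0x20
2: ✓ SUBLE  r0←0x9b
3: ✓ CMP  NZCV=1010
4: · SUBPL
5: ✓ ADDLT  r0←0x80

VAL = 0x80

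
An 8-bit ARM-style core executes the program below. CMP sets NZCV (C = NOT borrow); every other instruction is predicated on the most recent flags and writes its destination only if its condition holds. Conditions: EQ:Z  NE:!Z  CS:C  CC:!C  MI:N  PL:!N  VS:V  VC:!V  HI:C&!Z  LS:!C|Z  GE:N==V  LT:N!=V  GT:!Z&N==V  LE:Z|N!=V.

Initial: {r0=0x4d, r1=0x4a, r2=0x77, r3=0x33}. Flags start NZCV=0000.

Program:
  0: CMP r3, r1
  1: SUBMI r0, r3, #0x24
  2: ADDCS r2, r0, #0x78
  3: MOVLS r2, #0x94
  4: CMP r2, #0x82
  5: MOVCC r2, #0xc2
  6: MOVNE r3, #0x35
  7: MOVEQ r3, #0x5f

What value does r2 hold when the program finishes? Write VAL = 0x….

[0] flags=1000 → (cmp)
[1] flags=1000 MI?T → r0=0x0f
[2] flags=1000 CS?F → skip
[3] flags=1000 LS?T → r2=0x94
[4] flags=0010 → (cmp)
[5] flags=0010 CC?F → skip
[6] flags=0010 NE?T → r3=0x35
[7] flags=0010 EQ?F → skip

VAL = 0x94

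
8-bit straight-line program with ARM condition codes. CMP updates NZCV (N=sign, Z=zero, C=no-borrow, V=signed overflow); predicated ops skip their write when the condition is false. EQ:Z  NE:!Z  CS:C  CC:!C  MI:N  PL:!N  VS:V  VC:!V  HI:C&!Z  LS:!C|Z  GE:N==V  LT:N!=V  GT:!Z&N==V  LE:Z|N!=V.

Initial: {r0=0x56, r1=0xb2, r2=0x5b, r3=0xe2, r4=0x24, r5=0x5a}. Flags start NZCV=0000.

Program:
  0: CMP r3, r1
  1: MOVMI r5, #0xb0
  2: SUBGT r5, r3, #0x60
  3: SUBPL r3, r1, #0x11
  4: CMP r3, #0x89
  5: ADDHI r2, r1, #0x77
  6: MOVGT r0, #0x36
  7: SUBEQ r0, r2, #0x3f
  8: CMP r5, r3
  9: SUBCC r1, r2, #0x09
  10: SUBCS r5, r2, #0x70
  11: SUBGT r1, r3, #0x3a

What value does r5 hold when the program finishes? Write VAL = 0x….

VAL = 0x82

[0] flags=0010 → (cmp)
[1] flags=0010 MI?F → skip
[2] flags=0010 GT?T → r5=0x82
[3] flags=0010 PL?T → r3=0xa1
[4] flags=0010 → (cmp)
[5] flags=0010 HI?T → r2=0x29
[6] flags=0010 GT?T → r0=0x36
[7] flags=0010 EQ?F → skip
[8] flags=1000 → (cmp)
[9] flags=1000 CC?T → r1=0x20
[10] flags=1000 CS?F → skip
[11] flags=1000 GT?F → skip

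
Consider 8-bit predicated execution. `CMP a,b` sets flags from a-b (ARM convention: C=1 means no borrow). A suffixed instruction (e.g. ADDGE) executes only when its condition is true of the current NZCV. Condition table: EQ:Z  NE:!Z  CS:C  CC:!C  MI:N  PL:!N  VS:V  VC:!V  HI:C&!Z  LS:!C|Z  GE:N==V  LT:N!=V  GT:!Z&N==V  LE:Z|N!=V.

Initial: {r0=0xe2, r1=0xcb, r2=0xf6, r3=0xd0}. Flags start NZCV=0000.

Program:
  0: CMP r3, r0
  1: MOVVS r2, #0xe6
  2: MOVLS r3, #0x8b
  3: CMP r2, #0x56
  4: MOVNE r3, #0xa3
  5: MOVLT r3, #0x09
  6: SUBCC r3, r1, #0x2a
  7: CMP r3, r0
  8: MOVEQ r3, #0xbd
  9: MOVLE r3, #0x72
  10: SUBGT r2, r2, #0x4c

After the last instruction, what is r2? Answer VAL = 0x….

0: ✓ CMP  NZCV=1000
1: · MOVVS
2: ✓ MOVLS  r3←0x8b
3: ✓ CMP  NZCV=1010
4: ✓ MOVNE  r3←0xa3
5: ✓ MOVLT  r3←0x09
6: · SUBCC
7: ✓ CMP  NZCV=0000
8: · MOVEQ
9: · MOVLE
10: ✓ SUBGT  r2←0xaa

VAL = 0xaa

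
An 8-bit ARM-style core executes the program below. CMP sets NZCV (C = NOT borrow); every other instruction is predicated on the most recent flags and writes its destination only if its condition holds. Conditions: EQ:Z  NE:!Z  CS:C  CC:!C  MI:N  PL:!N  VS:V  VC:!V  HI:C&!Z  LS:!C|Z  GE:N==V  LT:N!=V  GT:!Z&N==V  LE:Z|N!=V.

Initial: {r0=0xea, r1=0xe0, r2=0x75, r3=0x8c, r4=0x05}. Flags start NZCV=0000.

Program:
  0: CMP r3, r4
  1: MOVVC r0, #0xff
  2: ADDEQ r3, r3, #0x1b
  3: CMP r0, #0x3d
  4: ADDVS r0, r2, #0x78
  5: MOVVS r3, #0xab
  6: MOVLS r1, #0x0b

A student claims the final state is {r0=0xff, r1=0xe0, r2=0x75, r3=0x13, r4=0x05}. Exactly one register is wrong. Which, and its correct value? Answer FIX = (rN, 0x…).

[0] flags=1010 → (cmp)
[1] flags=1010 VC?T → r0=0xff
[2] flags=1010 EQ?F → skip
[3] flags=1010 → (cmp)
[4] flags=1010 VS?F → skip
[5] flags=1010 VS?F → skip
[6] flags=1010 LS?F → skip

FIX = (r3, 0x8c)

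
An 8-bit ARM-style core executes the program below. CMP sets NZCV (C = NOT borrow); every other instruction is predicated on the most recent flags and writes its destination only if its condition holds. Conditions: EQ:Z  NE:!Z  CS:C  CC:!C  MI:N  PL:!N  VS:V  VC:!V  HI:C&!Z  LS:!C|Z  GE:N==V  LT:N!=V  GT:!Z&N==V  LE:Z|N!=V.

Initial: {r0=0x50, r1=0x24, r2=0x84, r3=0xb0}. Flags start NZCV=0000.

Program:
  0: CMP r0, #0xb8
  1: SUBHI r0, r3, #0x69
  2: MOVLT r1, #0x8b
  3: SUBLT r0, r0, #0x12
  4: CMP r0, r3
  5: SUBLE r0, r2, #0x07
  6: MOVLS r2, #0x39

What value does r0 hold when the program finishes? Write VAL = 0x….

[0] flags=1001 → (cmp)
[1] flags=1001 HI?F → skip
[2] flags=1001 LT?F → skip
[3] flags=1001 LT?F → skip
[4] flags=1001 → (cmp)
[5] flags=1001 LE?F → skip
[6] flags=1001 LS?T → r2=0x39

VAL = 0x50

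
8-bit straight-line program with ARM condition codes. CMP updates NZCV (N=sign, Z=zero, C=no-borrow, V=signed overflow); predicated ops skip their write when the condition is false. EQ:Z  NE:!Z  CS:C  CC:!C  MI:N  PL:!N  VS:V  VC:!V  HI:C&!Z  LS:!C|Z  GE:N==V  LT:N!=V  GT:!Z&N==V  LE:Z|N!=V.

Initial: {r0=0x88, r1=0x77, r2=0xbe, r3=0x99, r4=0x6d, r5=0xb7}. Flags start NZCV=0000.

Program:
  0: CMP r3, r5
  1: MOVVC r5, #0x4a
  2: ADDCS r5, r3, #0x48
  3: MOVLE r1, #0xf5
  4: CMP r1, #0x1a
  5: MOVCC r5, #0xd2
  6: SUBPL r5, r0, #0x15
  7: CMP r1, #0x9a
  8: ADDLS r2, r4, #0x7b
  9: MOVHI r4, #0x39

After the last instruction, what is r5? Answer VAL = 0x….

VAL = 0x4a

0: ✓ CMP  NZCV=1000
1: ✓ MOVVC  r5←0x4a
2: · ADDCS
3: ✓ MOVLE  r1←0xf5
4: ✓ CMP  NZCV=1010
5: · MOVCC
6: · SUBPL
7: ✓ CMP  NZCV=0010
8: · ADDLS
9: ✓ MOVHI  r4←0x39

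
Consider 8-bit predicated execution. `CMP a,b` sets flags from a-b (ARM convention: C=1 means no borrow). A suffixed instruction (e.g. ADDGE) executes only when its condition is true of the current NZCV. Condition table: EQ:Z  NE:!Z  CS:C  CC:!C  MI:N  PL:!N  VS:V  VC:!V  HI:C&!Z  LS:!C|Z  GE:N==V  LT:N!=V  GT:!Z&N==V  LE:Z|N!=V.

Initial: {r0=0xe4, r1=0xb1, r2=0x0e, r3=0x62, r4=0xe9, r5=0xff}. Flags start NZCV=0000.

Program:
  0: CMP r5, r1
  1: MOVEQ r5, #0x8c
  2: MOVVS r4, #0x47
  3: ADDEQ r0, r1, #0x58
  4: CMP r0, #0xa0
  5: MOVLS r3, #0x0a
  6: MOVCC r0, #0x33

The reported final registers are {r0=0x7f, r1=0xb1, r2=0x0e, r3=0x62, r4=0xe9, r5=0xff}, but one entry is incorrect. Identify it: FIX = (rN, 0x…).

FIX = (r0, 0xe4)

[0] flags=0010 → (cmp)
[1] flags=0010 EQ?F → skip
[2] flags=0010 VS?F → skip
[3] flags=0010 EQ?F → skip
[4] flags=0010 → (cmp)
[5] flags=0010 LS?F → skip
[6] flags=0010 CC?F → skip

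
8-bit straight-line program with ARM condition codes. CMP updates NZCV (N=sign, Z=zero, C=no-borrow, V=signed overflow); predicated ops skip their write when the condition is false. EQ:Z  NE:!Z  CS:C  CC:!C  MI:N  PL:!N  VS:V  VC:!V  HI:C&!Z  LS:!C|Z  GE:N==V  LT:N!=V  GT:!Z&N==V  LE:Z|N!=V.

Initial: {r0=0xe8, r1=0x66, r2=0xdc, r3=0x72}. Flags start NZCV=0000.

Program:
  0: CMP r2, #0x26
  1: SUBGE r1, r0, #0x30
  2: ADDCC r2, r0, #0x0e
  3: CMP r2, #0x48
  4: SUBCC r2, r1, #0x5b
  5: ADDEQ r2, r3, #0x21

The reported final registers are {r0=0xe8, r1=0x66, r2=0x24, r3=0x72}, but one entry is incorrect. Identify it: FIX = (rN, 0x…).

[0] flags=1010 → (cmp)
[1] flags=1010 GE?F → skip
[2] flags=1010 CC?F → skip
[3] flags=1010 → (cmp)
[4] flags=1010 CC?F → skip
[5] flags=1010 EQ?F → skip

FIX = (r2, 0xdc)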